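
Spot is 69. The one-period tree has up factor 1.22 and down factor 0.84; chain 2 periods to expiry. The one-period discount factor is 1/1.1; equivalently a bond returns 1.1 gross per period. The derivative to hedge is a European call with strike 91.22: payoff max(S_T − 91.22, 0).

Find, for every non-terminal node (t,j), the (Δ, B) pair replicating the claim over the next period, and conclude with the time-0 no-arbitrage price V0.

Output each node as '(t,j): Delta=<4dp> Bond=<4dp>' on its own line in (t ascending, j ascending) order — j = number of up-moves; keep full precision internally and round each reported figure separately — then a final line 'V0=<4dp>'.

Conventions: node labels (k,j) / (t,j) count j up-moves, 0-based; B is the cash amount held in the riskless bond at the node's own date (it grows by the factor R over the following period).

(0,0): Delta=0.2723 Bond=-14.3492
(1,0): Delta=0.0000 Bond=0.0000
(1,1): Delta=0.3589 Bond=-23.0691
V0=4.4414

Arbitrage-free pricing uses the up-move probability p* = (R−d)/(u−d) = 0.6842, discounting each step at R = 1.1.
Terminal payoffs: V(2,0)=0.0000, V(2,1)=0.0000, V(2,2)=11.4796
  t=1,j=0: stock 57.9600 → up 70.7112 (V=0.0000), down 48.6864 (V=0.0000). Price 0.0000; hedge Δ=0.0000, bond B=0.0000.
  t=1,j=1: stock 84.1800 → up 102.6996 (V=11.4796), down 70.7112 (V=0.0000). Price 7.1404; hedge Δ=0.3589, bond B=-23.0691.
  t=0,j=0: stock 69.0000 → up 84.1800 (V=7.1404), down 57.9600 (V=0.0000). Price 4.4414; hedge Δ=0.2723, bond B=-14.3492.
Check: Δ(0,0)·S0 + B(0,0) = 4.4414 = V0.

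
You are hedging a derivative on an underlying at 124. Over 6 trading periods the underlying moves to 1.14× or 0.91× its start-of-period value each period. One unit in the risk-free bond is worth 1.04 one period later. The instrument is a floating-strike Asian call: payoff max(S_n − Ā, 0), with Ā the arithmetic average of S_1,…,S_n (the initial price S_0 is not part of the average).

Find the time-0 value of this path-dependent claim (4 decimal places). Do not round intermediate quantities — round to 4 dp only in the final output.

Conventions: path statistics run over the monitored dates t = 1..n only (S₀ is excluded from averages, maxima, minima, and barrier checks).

price = 13.7431

Under the martingale measure an up-move has probability p* = 0.5652; value the claim as the probability-weighted average of per-path payoffs, discounted 6 periods at R = 1.04.
Enumerate all 2^6 = 64 price paths (U = up ×1.14, D = down ×0.91); each path with k up-moves has probability p*^k·(1−p*)^(6−k).
DDDDDD: Ā=90.2993, payoff=0.0000, prob=0.006755
UDDDDD: Ā=113.1222, payoff=0.0000, prob=0.008782
DUDDDD: Ā=108.3689, payoff=0.0000, prob=0.008782
UUDDDD: Ā=135.7588, payoff=0.0000, prob=0.011416
DDUDDD: Ā=104.0434, payoff=0.0000, prob=0.008782
UDUDDD: Ā=130.3400, payoff=0.0000, prob=0.011416
DUUDDD: Ā=125.5867, payoff=0.0000, prob=0.011416
UUUDDD: Ā=157.3284, payoff=0.0000, prob=0.014841
DDDUDD: Ā=100.1071, payoff=0.0000, prob=0.008782
UDDUDD: Ā=125.4089, payoff=0.0000, prob=0.011416
DUDUDD: Ā=120.6556, payoff=0.0000, prob=0.011416
UUDUDD: Ā=151.1510, payoff=0.0000, prob=0.014841
DDUUDD: Ā=116.3301, payoff=0.0000, prob=0.011416
UDUUDD: Ā=145.7322, payoff=0.0000, prob=0.014841
DUUUDD: Ā=140.9788, payoff=0.0000, prob=0.014841
UUUUDD: Ā=176.6108, payoff=0.0000, prob=0.019293
DDDDUD: Ā=96.5252, payoff=0.0000, prob=0.008782
UDDDUD: Ā=120.9216, payoff=0.0000, prob=0.011416
DUDDUD: Ā=116.1683, payoff=0.0000, prob=0.011416
UUDDUD: Ā=145.5295, payoff=0.0000, prob=0.014841
DDUDUD: Ā=111.8428, payoff=0.0000, prob=0.011416
UDUDUD: Ā=140.1107, payoff=0.0000, prob=0.014841
DUUDUD: Ā=135.3574, payoff=3.0823, prob=0.014841
UUUDUD: Ā=169.5686, payoff=3.8613, prob=0.019293
DDDUUD: Ā=107.9065, payoff=2.6023, prob=0.011416
UDDUUD: Ā=135.1796, payoff=3.2600, prob=0.014841
DUDUUD: Ā=130.4263, payoff=8.0134, prob=0.014841
UUDUUD: Ā=163.3911, payoff=10.0387, prob=0.019293
DDUUUD: Ā=126.1007, payoff=12.3389, prob=0.014841
UDUUUD: Ā=157.9723, payoff=15.4575, prob=0.019293
DUUUUD: Ā=153.2190, payoff=20.2109, prob=0.019293
UUUUUD: Ā=191.9447, payoff=25.3191, prob=0.025081
DDDDDU: Ā=93.2656, payoff=0.0000, prob=0.008782
UDDDDU: Ā=116.8382, payoff=0.0000, prob=0.011416
DUDDDU: Ā=112.0848, payoff=0.0000, prob=0.011416
UUDDDU: Ā=140.4140, payoff=0.0000, prob=0.014841
DDUDDU: Ā=107.7593, payoff=2.7495, prob=0.011416
UDUDDU: Ā=134.9952, payoff=3.4445, prob=0.014841
DUUDDU: Ā=130.2418, payoff=8.1978, prob=0.014841
UUUDDU: Ā=163.1601, payoff=10.2698, prob=0.019293
DDDUDU: Ā=103.8231, payoff=6.6858, prob=0.011416
UDDUDU: Ā=130.0641, payoff=8.3756, prob=0.014841
DUDUDU: Ā=125.3107, payoff=13.1289, prob=0.014841
UUDUDU: Ā=156.9827, payoff=16.4472, prob=0.019293
DDUUDU: Ā=120.9852, payoff=17.4544, prob=0.014841
UDUUDU: Ā=151.5639, payoff=21.8660, prob=0.019293
DUUUDU: Ā=146.8105, payoff=26.6193, prob=0.019293
UUUUDU: Ā=183.9165, payoff=33.3473, prob=0.025081
DDDDUU: Ā=100.2411, payoff=10.2677, prob=0.011416
UDDDUU: Ā=125.5768, payoff=12.8629, prob=0.014841
DUDDUU: Ā=120.8234, payoff=17.6162, prob=0.014841
UUDDUU: Ā=151.3612, payoff=22.0687, prob=0.019293
DDUDUU: Ā=116.4979, payoff=21.9417, prob=0.014841
UDUDUU: Ā=145.9424, payoff=27.4875, prob=0.019293
DUUDUU: Ā=141.1891, payoff=32.2408, prob=0.019293
UUUDUU: Ā=176.8742, payoff=40.3896, prob=0.025081
DDDUUU: Ā=112.5616, payoff=25.8780, prob=0.014841
UDDUUU: Ā=141.0113, payoff=32.4186, prob=0.019293
DUDUUU: Ā=136.2580, payoff=37.1719, prob=0.019293
UUDUUU: Ā=170.6968, payoff=46.5670, prob=0.025081
DDUUUU: Ā=131.9324, payoff=41.4974, prob=0.019293
UDUUUU: Ā=165.2780, payoff=51.9858, prob=0.025081
DUUUUU: Ā=160.5247, payoff=56.7391, prob=0.025081
UUUUUU: Ā=201.0968, payoff=71.0798, prob=0.032606
Price = Σ prob·payoff / R^6 = 17.389413 / 1.265319 = 13.7431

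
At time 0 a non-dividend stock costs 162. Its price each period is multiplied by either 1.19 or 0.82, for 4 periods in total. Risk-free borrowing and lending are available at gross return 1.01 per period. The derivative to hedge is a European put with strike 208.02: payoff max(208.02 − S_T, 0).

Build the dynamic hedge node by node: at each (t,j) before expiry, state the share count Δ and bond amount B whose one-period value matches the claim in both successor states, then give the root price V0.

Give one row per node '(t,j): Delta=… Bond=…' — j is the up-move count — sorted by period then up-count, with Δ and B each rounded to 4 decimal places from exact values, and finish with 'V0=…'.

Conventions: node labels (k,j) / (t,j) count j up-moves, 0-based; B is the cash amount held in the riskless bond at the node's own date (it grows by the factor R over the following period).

No-arbitrage ⇒ martingale measure with p* = (R−d)/(u−d) = 0.5135.
Payoffs at expiry: V(4,0)=134.7763, V(4,1)=101.7273, V(4,2)=53.7659, V(4,3)=0.0000, V(4,4)=0.0000
  t=3,j=0: stock 89.3216 → up 106.2927 (V=101.7273), down 73.2437 (V=134.7763). Price 116.6388; hedge Δ=-1.0000, bond B=205.9604.
  t=3,j=1: stock 129.6253 → up 154.2541 (V=53.7659), down 106.2927 (V=101.7273). Price 76.3351; hedge Δ=-1.0000, bond B=205.9604.
  t=3,j=2: stock 188.1147 → up 223.8565 (V=0.0000), down 154.2541 (V=53.7659). Price 25.8974; hedge Δ=-0.7725, bond B=171.2107.
  t=3,j=3: stock 272.9958 → up 324.8650 (V=0.0000), down 223.8565 (V=0.0000). Price 0.0000; hedge Δ=0.0000, bond B=0.0000.
  t=2,j=0: stock 108.9288 → up 129.6253 (V=76.3351), down 89.3216 (V=116.6388). Price 94.9924; hedge Δ=-1.0000, bond B=203.9212.
  t=2,j=1: stock 158.0796 → up 188.1147 (V=25.8974), down 129.6253 (V=76.3351). Price 49.9353; hedge Δ=-0.8623, bond B=186.2534.
  t=2,j=2: stock 229.4082 → up 272.9958 (V=0.0000), down 188.1147 (V=25.8974). Price 12.4740; hedge Δ=-0.3051, bond B=82.4670.
  t=1,j=0: stock 132.8400 → up 158.0796 (V=49.9353), down 108.9288 (V=94.9924). Price 71.1435; hedge Δ=-0.9167, bond B=192.9194.
  t=1,j=1: stock 192.7800 → up 229.4082 (V=12.4740), down 158.0796 (V=49.9353). Price 30.3945; hedge Δ=-0.5252, bond B=131.6413.
  t=0,j=0: stock 162.0000 → up 192.7800 (V=30.3945), down 132.8400 (V=71.1435). Price 49.7211; hedge Δ=-0.6798, bond B=159.8537.
Check: Δ(0,0)·S0 + B(0,0) = 49.7211 = V0.

(0,0): Delta=-0.6798 Bond=159.8537
(1,0): Delta=-0.9167 Bond=192.9194
(1,1): Delta=-0.5252 Bond=131.6413
(2,0): Delta=-1.0000 Bond=203.9212
(2,1): Delta=-0.8623 Bond=186.2534
(2,2): Delta=-0.3051 Bond=82.4670
(3,0): Delta=-1.0000 Bond=205.9604
(3,1): Delta=-1.0000 Bond=205.9604
(3,2): Delta=-0.7725 Bond=171.2107
(3,3): Delta=0.0000 Bond=0.0000
V0=49.7211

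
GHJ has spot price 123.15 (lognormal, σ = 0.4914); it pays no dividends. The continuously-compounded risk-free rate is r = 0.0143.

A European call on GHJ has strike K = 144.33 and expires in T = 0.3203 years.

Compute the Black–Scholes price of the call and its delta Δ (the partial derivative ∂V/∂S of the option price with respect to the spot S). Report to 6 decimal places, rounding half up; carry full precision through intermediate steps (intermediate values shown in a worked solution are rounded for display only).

σ√T = 0.4914·√0.3203 = 0.278108
d₁ = (ln(S/K) + (r+σ²/2)T) / (σ√T) = (ln(123.15/144.33) + (0.0143+0.4914²/2)·0.3203) / 0.278108 = (-0.158699 + 0.043252) / 0.278108 = -0.415115
d₂ = d₁ − σ√T = -0.415115 − 0.278108 = -0.693223
e^{−rT} = 0.995430
N(d₁) = 0.339029,  N(d₂) = 0.244085
Call price V = S·N(d₁) − K·e^{−rT}·N(d₂) = 41.751398 − 35.067762 = 6.683637
Δ = N(d₁) = 0.339029

price = 6.683637
Δ = 0.339029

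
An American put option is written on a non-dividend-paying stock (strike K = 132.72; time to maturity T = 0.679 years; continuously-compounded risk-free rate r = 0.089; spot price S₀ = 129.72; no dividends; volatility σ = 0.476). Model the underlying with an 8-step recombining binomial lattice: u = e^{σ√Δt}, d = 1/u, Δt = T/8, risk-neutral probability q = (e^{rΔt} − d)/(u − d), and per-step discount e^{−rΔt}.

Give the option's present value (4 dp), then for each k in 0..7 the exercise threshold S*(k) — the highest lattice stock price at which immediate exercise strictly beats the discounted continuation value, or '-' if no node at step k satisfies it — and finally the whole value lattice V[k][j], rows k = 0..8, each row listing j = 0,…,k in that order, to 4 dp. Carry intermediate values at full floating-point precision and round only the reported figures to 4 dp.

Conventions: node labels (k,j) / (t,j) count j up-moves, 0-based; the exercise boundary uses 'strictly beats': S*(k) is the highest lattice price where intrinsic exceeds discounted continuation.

Δt=0.08488  u=1.14875  d=0.87051  q=0.49264  discount=0.99247
step 8 (expiry): payoffs max(K−S,0) = 89.9438 76.2714 58.2289 34.4195 3.0000 0.0000 0.0000 0.0000 0.0000
step 7: (k=7,j=0): S=49.1392, K−S=83.5808, hold=82.5821 ⇒ V=83.5808 exercise | (k=7,j=1): S=64.8454, K−S=67.8746, hold=66.8759 ⇒ V=67.8746 exercise | (k=7,j=2): S=85.5717, K−S=47.1483, hold=46.1495 ⇒ V=47.1483 exercise | (k=7,j=3): S=112.9227, K−S=19.7973, hold=18.7985 ⇒ V=19.7973 exercise | (k=7,j=4): S=149.0159, K−S=0.0000, hold=1.5106 ⇒ V=1.5106 continue | (k=7,j=5): S=196.6454, K−S=0.0000, hold=0.0000 ⇒ V=0.0000 continue | (k=7,j=6): S=259.4986, K−S=0.0000, hold=0.0000 ⇒ V=0.0000 continue | (k=7,j=7): S=342.4413, K−S=0.0000, hold=0.0000 ⇒ V=0.0000 continue  boundary S*=112.9227
step 6: (k=6,j=0): S=56.4486, K−S=76.2714, hold=75.2726 ⇒ V=76.2714 exercise | (k=6,j=1): S=74.4911, K−S=58.2289, hold=57.2301 ⇒ V=58.2289 exercise | (k=6,j=2): S=98.3005, K−S=34.4195, hold=33.4207 ⇒ V=34.4195 exercise | (k=6,j=3): S=129.7200, K−S=3.0000, hold=10.7074 ⇒ V=10.7074 continue | (k=6,j=4): S=171.1820, K−S=0.0000, hold=0.7607 ⇒ V=0.7607 continue | (k=6,j=5): S=225.8964, K−S=0.0000, hold=0.0000 ⇒ V=0.0000 continue | (k=6,j=6): S=298.0990, K−S=0.0000, hold=0.0000 ⇒ V=0.0000 continue  boundary S*=98.3005
step 5: (k=5,j=0): S=64.8454, K−S=67.8746, hold=66.8759 ⇒ V=67.8746 exercise | (k=5,j=1): S=85.5717, K−S=47.1483, hold=46.1495 ⇒ V=47.1483 exercise | (k=5,j=2): S=112.9227, K−S=19.7973, hold=22.5669 ⇒ V=22.5669 continue | (k=5,j=3): S=149.0159, K−S=0.0000, hold=5.7635 ⇒ V=5.7635 continue | (k=5,j=4): S=196.6454, K−S=0.0000, hold=0.3830 ⇒ V=0.3830 continue | (k=5,j=5): S=259.4986, K−S=0.0000, hold=0.0000 ⇒ V=0.0000 continue  boundary S*=85.5717
step 4: (k=4,j=0): S=74.4911, K−S=58.2289, hold=57.2301 ⇒ V=58.2289 exercise | (k=4,j=1): S=98.3005, K−S=34.4195, hold=34.7749 ⇒ V=34.7749 continue | (k=4,j=2): S=129.7200, K−S=3.0000, hold=14.1814 ⇒ V=14.1814 continue | (k=4,j=3): S=171.1820, K−S=0.0000, hold=3.0895 ⇒ V=3.0895 continue | (k=4,j=4): S=225.8964, K−S=0.0000, hold=0.1929 ⇒ V=0.1929 continue  boundary S*=74.4911
step 3: (k=3,j=0): S=85.5717, K−S=47.1483, hold=46.3233 ⇒ V=47.1483 exercise | (k=3,j=1): S=112.9227, K−S=19.7973, hold=24.4444 ⇒ V=24.4444 continue | (k=3,j=2): S=149.0159, K−S=0.0000, hold=8.6515 ⇒ V=8.6515 continue | (k=3,j=3): S=196.6454, K−S=0.0000, hold=1.6500 ⇒ V=1.6500 continue  boundary S*=85.5717
step 2: (k=2,j=0): S=98.3005, K−S=34.4195, hold=35.6928 ⇒ V=35.6928 continue | (k=2,j=1): S=129.7200, K−S=3.0000, hold=16.5388 ⇒ V=16.5388 continue | (k=2,j=2): S=171.1820, K−S=0.0000, hold=5.1631 ⇒ V=5.1631 continue  boundary S*=-
step 1: (k=1,j=0): S=112.9227, K−S=19.7973, hold=26.0592 ⇒ V=26.0592 continue | (k=1,j=1): S=149.0159, K−S=0.0000, hold=10.8524 ⇒ V=10.8524 continue  boundary S*=-
step 0: (k=0,j=0): S=129.7200, K−S=3.0000, hold=18.4280 ⇒ V=18.4280 continue  boundary S*=-

price = 18.4280
boundary = - - - 85.5717 74.4911 85.5717 98.3005 112.9227
tree:
18.4280
26.0592 10.8524
35.6928 16.5388 5.1631
47.1483 24.4444 8.6515 1.6500
58.2289 34.7749 14.1814 3.0895 0.1929
67.8746 47.1483 22.5669 5.7635 0.3830 0.0000
76.2714 58.2289 34.4195 10.7074 0.7607 0.0000 0.0000
83.5808 67.8746 47.1483 19.7973 1.5106 0.0000 0.0000 0.0000
89.9438 76.2714 58.2289 34.4195 3.0000 0.0000 0.0000 0.0000 0.0000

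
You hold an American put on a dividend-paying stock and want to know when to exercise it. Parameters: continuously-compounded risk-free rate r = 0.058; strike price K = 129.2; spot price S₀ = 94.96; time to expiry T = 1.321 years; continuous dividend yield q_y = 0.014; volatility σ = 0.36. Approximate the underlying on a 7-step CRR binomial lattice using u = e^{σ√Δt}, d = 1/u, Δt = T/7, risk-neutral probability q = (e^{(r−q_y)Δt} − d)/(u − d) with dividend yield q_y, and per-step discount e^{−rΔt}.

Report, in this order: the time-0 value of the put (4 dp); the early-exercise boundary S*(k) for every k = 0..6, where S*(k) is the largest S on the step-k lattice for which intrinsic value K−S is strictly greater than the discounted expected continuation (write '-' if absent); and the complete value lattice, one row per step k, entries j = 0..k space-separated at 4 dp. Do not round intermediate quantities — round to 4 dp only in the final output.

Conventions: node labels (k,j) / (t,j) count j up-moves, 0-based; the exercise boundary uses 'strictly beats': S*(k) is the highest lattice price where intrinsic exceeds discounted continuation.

Δt=0.18871  u=1.16928  d=0.85523  q=0.48753  discount=0.98911
step 7 (expiry): payoffs max(K−S,0) = 97.4232 85.7542 69.8002 47.9877 18.1651 0.0000 0.0000 0.0000
step 6: (k=6,j=0): S=37.1560, K−S=92.0440, hold=90.7356 ⇒ V=92.0440 exercise | (k=6,j=1): S=50.8003, K−S=78.3997, hold=77.1273 ⇒ V=78.3997 exercise | (k=6,j=2): S=69.4550, K−S=59.7450, hold=58.5218 ⇒ V=59.7450 exercise | (k=6,j=3): S=94.9600, K−S=34.2400, hold=33.0841 ⇒ V=34.2400 exercise | (k=6,j=4): S=129.8309, K−S=0.0000, hold=9.2077 ⇒ V=9.2077 continue | (k=6,j=5): S=177.5070, K−S=0.0000, hold=0.0000 ⇒ V=0.0000 continue | (k=6,j=6): S=242.6905, K−S=0.0000, hold=0.0000 ⇒ V=0.0000 continue  boundary S*=94.9600
step 5: (k=5,j=0): S=43.4458, K−S=85.7542, hold=84.4624 ⇒ V=85.7542 exercise | (k=5,j=1): S=59.3998, K−S=69.8002, hold=68.5505 ⇒ V=69.8002 exercise | (k=5,j=2): S=81.2123, K−S=47.9877, hold=46.7955 ⇒ V=47.9877 exercise | (k=5,j=3): S=111.0349, K−S=18.1651, hold=21.7961 ⇒ V=21.7961 continue | (k=5,j=4): S=151.8087, K−S=0.0000, hold=4.6673 ⇒ V=4.6673 continue | (k=5,j=5): S=207.5554, K−S=0.0000, hold=0.0000 ⇒ V=0.0000 continue  boundary S*=81.2123
step 4: (k=4,j=0): S=50.8003, K−S=78.3997, hold=77.1273 ⇒ V=78.3997 exercise | (k=4,j=1): S=69.4550, K−S=59.7450, hold=58.5218 ⇒ V=59.7450 exercise | (k=4,j=2): S=94.9600, K−S=34.2400, hold=34.8350 ⇒ V=34.8350 continue | (k=4,j=3): S=129.8309, K−S=0.0000, hold=13.2989 ⇒ V=13.2989 continue | (k=4,j=4): S=177.5070, K−S=0.0000, hold=2.3658 ⇒ V=2.3658 continue  boundary S*=69.4550
step 3: (k=3,j=0): S=59.3998, K−S=69.8002, hold=68.5505 ⇒ V=69.8002 exercise | (k=3,j=1): S=81.2123, K−S=47.9877, hold=47.0824 ⇒ V=47.9877 exercise | (k=3,j=2): S=111.0349, K−S=18.1651, hold=24.0706 ⇒ V=24.0706 continue | (k=3,j=3): S=151.8087, K−S=0.0000, hold=7.8819 ⇒ V=7.8819 continue  boundary S*=81.2123
step 2: (k=2,j=0): S=69.4550, K−S=59.7450, hold=58.5218 ⇒ V=59.7450 exercise | (k=2,j=1): S=94.9600, K−S=34.2400, hold=35.9319 ⇒ V=35.9319 continue | (k=2,j=2): S=129.8309, K−S=0.0000, hold=16.0020 ⇒ V=16.0020 continue  boundary S*=69.4550
step 1: (k=1,j=0): S=81.2123, K−S=47.9877, hold=47.6114 ⇒ V=47.9877 exercise | (k=1,j=1): S=111.0349, K−S=18.1651, hold=25.9300 ⇒ V=25.9300 continue  boundary S*=81.2123
step 0: (k=0,j=0): S=94.9600, K−S=34.2400, hold=36.8285 ⇒ V=36.8285 continue  boundary S*=-

price = 36.8285
boundary = - 81.2123 69.4550 81.2123 69.4550 81.2123 94.9600
tree:
36.8285
47.9877 25.9300
59.7450 35.9319 16.0020
69.8002 47.9877 24.0706 7.8819
78.3997 59.7450 34.8350 13.2989 2.3658
85.7542 69.8002 47.9877 21.7961 4.6673 0.0000
92.0440 78.3997 59.7450 34.2400 9.2077 0.0000 0.0000
97.4232 85.7542 69.8002 47.9877 18.1651 0.0000 0.0000 0.0000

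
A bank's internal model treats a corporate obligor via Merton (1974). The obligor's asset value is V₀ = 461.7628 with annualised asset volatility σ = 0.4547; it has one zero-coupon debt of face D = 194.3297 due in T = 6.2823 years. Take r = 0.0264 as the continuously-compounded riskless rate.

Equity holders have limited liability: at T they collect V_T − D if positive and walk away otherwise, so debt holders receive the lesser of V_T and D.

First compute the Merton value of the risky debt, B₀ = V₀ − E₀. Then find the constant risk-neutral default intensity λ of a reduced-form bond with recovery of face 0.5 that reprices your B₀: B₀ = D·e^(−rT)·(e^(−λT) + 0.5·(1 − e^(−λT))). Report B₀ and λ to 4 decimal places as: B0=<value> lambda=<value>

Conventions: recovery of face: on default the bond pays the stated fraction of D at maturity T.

B0=136.3048 lambda=0.0671

With assets at 461.7628 and a single debt payment of 194.3297 at 6.2823 years:
d₁ = [ln(V₀/D) + (r + σ²/2)T] / (σ√T)
   = [ln(461.7628/194.3297) + (0.0264 + 0.5·0.4547²)·6.2823] / (0.4547·√6.2823)
   = [0.865495 + 0.815292] / 1.139684 = 1.474784
d₂ = d₁ − σ√T = 1.474784 − 1.139684 = 0.335100
N(d₁) = 0.929865,  N(d₂) = 0.631225,  e^(−rT) = 0.847171
E₀ = V₀·N(d₁) − D·e^(−rT)·N(d₂)
   = 461.7628·0.929865 − 194.3297·0.847171·0.631225 = 325.457989
B₀ = V₀ − E₀ = 461.7628 − 325.457989 = 136.304811
e^(−λT) = (B₀·e^(rT)/D − 0.5)/(1 − 0.5) = (136.3048·1.180399/194.3297 − 0.5)/0.5 = 0.65588772
λ = −ln(0.65588772)/6.2823 = 0.067136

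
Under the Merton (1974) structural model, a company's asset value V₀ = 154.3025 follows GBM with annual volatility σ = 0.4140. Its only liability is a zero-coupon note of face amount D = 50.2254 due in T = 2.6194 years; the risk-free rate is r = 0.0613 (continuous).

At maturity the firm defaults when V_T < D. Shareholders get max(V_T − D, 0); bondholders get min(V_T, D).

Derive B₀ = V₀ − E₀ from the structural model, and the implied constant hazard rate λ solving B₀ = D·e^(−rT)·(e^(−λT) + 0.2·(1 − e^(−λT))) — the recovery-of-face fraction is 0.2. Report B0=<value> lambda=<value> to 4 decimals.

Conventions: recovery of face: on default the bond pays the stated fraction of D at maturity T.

B0=42.2205 lambda=0.0062

Equity is a call on the firm's assets struck at D = 50.2254:
d₁ = [ln(V₀/D) + (r + σ²/2)T] / (σ√T)
   = [ln(154.3025/50.2254) + (0.0613 + 0.5·0.4140²)·2.6194] / (0.4140·√2.6194)
   = [1.122394 + 0.385047] / 0.670041 = 2.249774
d₂ = d₁ − σ√T = 2.249774 − 0.670041 = 1.579734
N(d₁) = 0.987768,  N(d₂) = 0.942916,  e^(−rT) = 0.851659
E₀ = V₀·N(d₁) − D·e^(−rT)·N(d₂)
   = 154.3025·0.987768 − 50.2254·0.851659·0.942916 = 112.081981
B₀ = V₀ − E₀ = 154.3025 − 112.081981 = 42.220519
e^(−λT) = (B₀·e^(rT)/D − 0.2)/(1 − 0.2) = (42.2205·1.174179/50.2254 − 0.2)/0.8 = 0.98379870
λ = −ln(0.98379870)/2.6194 = 0.006236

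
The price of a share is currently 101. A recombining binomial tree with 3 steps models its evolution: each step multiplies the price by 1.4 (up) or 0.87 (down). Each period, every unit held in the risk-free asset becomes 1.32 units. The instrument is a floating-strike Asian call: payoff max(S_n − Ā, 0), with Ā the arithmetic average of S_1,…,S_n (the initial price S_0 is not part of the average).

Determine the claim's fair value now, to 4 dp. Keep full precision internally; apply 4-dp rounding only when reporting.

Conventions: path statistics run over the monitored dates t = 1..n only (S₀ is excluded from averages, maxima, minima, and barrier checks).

price = 22.6631

Under the martingale measure an up-move has probability p* = 0.8491; value the claim as the probability-weighted average of per-path payoffs, discounted 3 periods at R = 1.32.
Enumerate all 2^3 = 8 price paths (U = up ×1.4, D = down ×0.87); each path with k up-moves has probability p*^k·(1−p*)^(3−k).
DDD: Ā=76.9419, payoff=0.0000, prob=0.003439
UDD: Ā=123.8146, payoff=0.0000, prob=0.019345
DUD: Ā=105.9712, payoff=1.0544, prob=0.019345
UUD: Ā=170.5284, payoff=1.6968, prob=0.108815
DDU: Ā=90.4475, payoff=16.5781, prob=0.019345
UDU: Ā=145.5477, payoff=26.6775, prob=0.108815
DUU: Ā=127.7044, payoff=44.5208, prob=0.108815
UUU: Ā=205.5013, payoff=71.6427, prob=0.612082
Price = Σ prob·payoff / R^3 = 52.124371 / 2.299968 = 22.6631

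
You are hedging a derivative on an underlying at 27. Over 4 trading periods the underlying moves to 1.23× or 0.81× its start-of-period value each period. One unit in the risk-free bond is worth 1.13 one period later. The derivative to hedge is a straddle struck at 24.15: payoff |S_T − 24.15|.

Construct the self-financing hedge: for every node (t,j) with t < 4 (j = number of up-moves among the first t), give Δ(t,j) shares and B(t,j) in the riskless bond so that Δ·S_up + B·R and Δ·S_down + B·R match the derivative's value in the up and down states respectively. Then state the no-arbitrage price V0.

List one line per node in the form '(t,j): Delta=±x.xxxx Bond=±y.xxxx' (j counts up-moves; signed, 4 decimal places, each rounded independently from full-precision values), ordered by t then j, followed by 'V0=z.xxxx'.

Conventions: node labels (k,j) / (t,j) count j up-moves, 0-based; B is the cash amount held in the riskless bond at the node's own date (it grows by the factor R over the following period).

Arbitrage-free pricing uses the up-move probability p* = (R−d)/(u−d) = 0.7619, discounting each step at R = 1.13.
Payoffs at expiry: V(4,0)=12.5274, V(4,1)=6.5008, V(4,2)=2.6506, V(4,3)=16.5472, V(4,4)=37.6494
(3,0): S=14.3489. Δ = (V_up−V_dn)/(S_up−S_dn) = (6.5008−12.5274)/(17.6492−11.6226) = -1.0000. V = [p*·6.5008 + (1−p*)·12.5274]/1.13 = 7.0228. B = V − Δ·S = 21.3717.
(3,1): S=21.7891. Δ = (V_up−V_dn)/(S_up−S_dn) = (2.6506−6.5008)/(26.8006−17.6492) = -0.4207. V = [p*·2.6506 + (1−p*)·6.5008]/1.13 = 3.1569. B = V − Δ·S = 12.3242.
(3,2): S=33.0871. Δ = (V_up−V_dn)/(S_up−S_dn) = (16.5472−2.6506)/(40.6972−26.8006) = 1.0000. V = [p*·16.5472 + (1−p*)·2.6506]/1.13 = 11.7154. B = V − Δ·S = -21.3717.
(3,3): S=50.2434. Δ = (V_up−V_dn)/(S_up−S_dn) = (37.6494−16.5472)/(61.7994−40.6972) = 1.0000. V = [p*·37.6494 + (1−p*)·16.5472]/1.13 = 28.8717. B = V − Δ·S = -21.3717.
(2,0): S=17.7147. Δ = (V_up−V_dn)/(S_up−S_dn) = (3.1569−7.0228)/(21.7891−14.3489) = -0.5196. V = [p*·3.1569 + (1−p*)·7.0228]/1.13 = 3.6083. B = V − Δ·S = 12.8127.
(2,1): S=26.9001. Δ = (V_up−V_dn)/(S_up−S_dn) = (11.7154−3.1569)/(33.0871−21.7891) = 0.7575. V = [p*·11.7154 + (1−p*)·3.1569]/1.13 = 8.5643. B = V − Δ·S = -11.8131.
(2,2): S=40.8483. Δ = (V_up−V_dn)/(S_up−S_dn) = (28.8717−11.7154)/(50.2434−33.0871) = 1.0000. V = [p*·28.8717 + (1−p*)·11.7154]/1.13 = 21.9353. B = V − Δ·S = -18.9130.
(1,0): S=21.8700. Δ = (V_up−V_dn)/(S_up−S_dn) = (8.5643−3.6083)/(26.9001−17.7147) = 0.5396. V = [p*·8.5643 + (1−p*)·3.6083]/1.13 = 6.5348. B = V − Δ·S = -5.2653.
(1,1): S=33.2100. Δ = (V_up−V_dn)/(S_up−S_dn) = (21.9353−8.5643)/(40.8483−26.9001) = 0.9586. V = [p*·21.9353 + (1−p*)·8.5643]/1.13 = 16.5945. B = V − Δ·S = -15.2412.
(0,0): S=27.0000. Δ = (V_up−V_dn)/(S_up−S_dn) = (16.5945−6.5348)/(33.2100−21.8700) = 0.8871. V = [p*·16.5945 + (1−p*)·6.5348]/1.13 = 12.5658. B = V − Δ·S = -11.3858.
Sanity check at the root: Δ(0,0)·S0 + B(0,0) reproduces V0 = 12.5658.

(0,0): Delta=0.8871 Bond=-11.3858
(1,0): Delta=0.5396 Bond=-5.2653
(1,1): Delta=0.9586 Bond=-15.2412
(2,0): Delta=-0.5196 Bond=12.8127
(2,1): Delta=0.7575 Bond=-11.8131
(2,2): Delta=1.0000 Bond=-18.9130
(3,0): Delta=-1.0000 Bond=21.3717
(3,1): Delta=-0.4207 Bond=12.3242
(3,2): Delta=1.0000 Bond=-21.3717
(3,3): Delta=1.0000 Bond=-21.3717
V0=12.5658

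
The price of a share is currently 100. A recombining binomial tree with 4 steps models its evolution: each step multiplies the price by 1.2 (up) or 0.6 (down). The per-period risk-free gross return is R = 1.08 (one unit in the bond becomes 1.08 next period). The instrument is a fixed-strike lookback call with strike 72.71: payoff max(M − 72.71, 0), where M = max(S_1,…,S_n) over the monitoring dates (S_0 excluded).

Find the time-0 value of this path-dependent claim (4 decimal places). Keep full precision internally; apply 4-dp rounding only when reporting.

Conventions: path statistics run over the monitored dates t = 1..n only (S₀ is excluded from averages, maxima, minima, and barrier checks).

price = 62.9297

Set p* = 0.8000 (from d < R < u); the path-dependent value is the discounted p*-expectation over all price paths.
Enumerate all 2^4 = 16 price paths (U = up ×1.2, D = down ×0.6); each path with k up-moves has probability p*^k·(1−p*)^(4−k).
DDDD: M=60.0000, payoff=0.0000, prob=0.001600
UDDD: M=120.0000, payoff=47.2900, prob=0.006400
DUDD: M=72.0000, payoff=0.0000, prob=0.006400
UUDD: M=144.0000, payoff=71.2900, prob=0.025600
DDUD: M=60.0000, payoff=0.0000, prob=0.006400
UDUD: M=120.0000, payoff=47.2900, prob=0.025600
DUUD: M=86.4000, payoff=13.6900, prob=0.025600
UUUD: M=172.8000, payoff=100.0900, prob=0.102400
DDDU: M=60.0000, payoff=0.0000, prob=0.006400
UDDU: M=120.0000, payoff=47.2900, prob=0.025600
DUDU: M=72.0000, payoff=0.0000, prob=0.025600
UUDU: M=144.0000, payoff=71.2900, prob=0.102400
DDUU: M=60.0000, payoff=0.0000, prob=0.025600
UDUU: M=120.0000, payoff=47.2900, prob=0.102400
DUUU: M=103.6800, payoff=30.9700, prob=0.102400
UUUU: M=207.3600, payoff=134.6500, prob=0.409600
Price = Σ prob·payoff / R^4 = 85.615168 / 1.360489 = 62.9297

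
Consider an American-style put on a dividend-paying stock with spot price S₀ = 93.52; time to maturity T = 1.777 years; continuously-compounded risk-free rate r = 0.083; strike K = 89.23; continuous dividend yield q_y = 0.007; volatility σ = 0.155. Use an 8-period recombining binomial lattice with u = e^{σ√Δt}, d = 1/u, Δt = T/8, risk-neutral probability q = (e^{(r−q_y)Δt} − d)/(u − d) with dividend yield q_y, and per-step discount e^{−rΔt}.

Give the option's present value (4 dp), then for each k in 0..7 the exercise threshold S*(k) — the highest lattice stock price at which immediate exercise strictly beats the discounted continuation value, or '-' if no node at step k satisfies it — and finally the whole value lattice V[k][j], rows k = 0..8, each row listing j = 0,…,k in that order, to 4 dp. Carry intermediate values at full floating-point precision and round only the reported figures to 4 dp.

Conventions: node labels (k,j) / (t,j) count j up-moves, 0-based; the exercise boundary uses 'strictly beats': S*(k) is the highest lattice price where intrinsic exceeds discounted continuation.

Δt=0.22212, u=1.07579, d=0.92955, q=0.59817, disc=e^(-rΔt)=0.98173
k=8 terminal: V=max(K-S,0) → 37.0989 28.8979 19.4067 8.4223 0.0000 0.0000 0.0000 0.0000 0.0000
k=7: j=0 S=56.0819 intr=33.1481 cont=31.6052 V=33.1481[EX]; j=1 S=64.9045 intr=24.3255 cont=22.7963 V=24.3255[EX]; j=2 S=75.1150 intr=14.1150 cont=12.6017 V=14.1150[EX]; j=3 S=86.9318 intr=2.2982 cont=3.3225 V=3.3225[hold]; j=4 S=100.6075 intr=0.0000 cont=0.0000 V=0.0000[hold]; j=5 S=116.4347 intr=0.0000 cont=0.0000 V=0.0000[hold]; j=6 S=134.7517 intr=0.0000 cont=0.0000 V=0.0000[hold]; j=7 S=155.9503 intr=0.0000 cont=0.0000 V=0.0000[hold]  S*(7)=75.1150
k=6: j=0 S=60.3321 intr=28.8979 cont=27.3616 V=28.8979[EX]; j=1 S=69.8233 intr=19.4067 cont=17.8851 V=19.4067[EX]; j=2 S=80.8077 intr=8.4223 cont=7.5194 V=8.4223[EX]; j=3 S=93.5200 intr=0.0000 cont=1.3107 V=1.3107[hold]; j=4 S=108.2322 intr=0.0000 cont=0.0000 V=0.0000[hold]; j=5 S=125.2588 intr=0.0000 cont=0.0000 V=0.0000[hold]; j=6 S=144.9640 intr=0.0000 cont=0.0000 V=0.0000[hold]  S*(6)=80.8077
k=5: j=0 S=64.9045 intr=24.3255 cont=22.7963 V=24.3255[EX]; j=1 S=75.1150 intr=14.1150 cont=12.6017 V=14.1150[EX]; j=2 S=86.9318 intr=2.2982 cont=4.0923 V=4.0923[hold]; j=3 S=100.6075 intr=0.0000 cont=0.5171 V=0.5171[hold]; j=4 S=116.4347 intr=0.0000 cont=0.0000 V=0.0000[hold]; j=5 S=134.7517 intr=0.0000 cont=0.0000 V=0.0000[hold]  S*(5)=75.1150
k=4: j=0 S=69.8233 intr=19.4067 cont=17.8851 V=19.4067[EX]; j=1 S=80.8077 intr=8.4223 cont=7.9714 V=8.4223[EX]; j=2 S=93.5200 intr=0.0000 cont=1.9180 V=1.9180[hold]; j=3 S=108.2322 intr=0.0000 cont=0.2040 V=0.2040[hold]; j=4 S=125.2588 intr=0.0000 cont=0.0000 V=0.0000[hold]  S*(4)=80.8077
k=3: j=0 S=75.1150 intr=14.1150 cont=12.6017 V=14.1150[EX]; j=1 S=86.9318 intr=2.2982 cont=4.4489 V=4.4489[hold]; j=2 S=100.6075 intr=0.0000 cont=0.8764 V=0.8764[hold]; j=3 S=116.4347 intr=0.0000 cont=0.0805 V=0.0805[hold]  S*(3)=75.1150
k=2: j=0 S=80.8077 intr=8.4223 cont=8.1808 V=8.4223[EX]; j=1 S=93.5200 intr=0.0000 cont=2.2697 V=2.2697[hold]; j=2 S=108.2322 intr=0.0000 cont=0.3930 V=0.3930[hold]  S*(2)=80.8077
k=1: j=0 S=86.9318 intr=2.2982 cont=4.6554 V=4.6554[hold]; j=1 S=100.6075 intr=0.0000 cont=1.1262 V=1.1262[hold]  S*(1)=-
k=0: j=0 S=93.5200 intr=0.0000 cont=2.4979 V=2.4979[hold]  S*(0)=-

price = 2.4979
boundary = - - 80.8077 75.1150 80.8077 75.1150 80.8077 75.1150
tree:
2.4979
4.6554 1.1262
8.4223 2.2697 0.3930
14.1150 4.4489 0.8764 0.0805
19.4067 8.4223 1.9180 0.2040 0.0000
24.3255 14.1150 4.0923 0.5171 0.0000 0.0000
28.8979 19.4067 8.4223 1.3107 0.0000 0.0000 0.0000
33.1481 24.3255 14.1150 3.3225 0.0000 0.0000 0.0000 0.0000
37.0989 28.8979 19.4067 8.4223 0.0000 0.0000 0.0000 0.0000 0.0000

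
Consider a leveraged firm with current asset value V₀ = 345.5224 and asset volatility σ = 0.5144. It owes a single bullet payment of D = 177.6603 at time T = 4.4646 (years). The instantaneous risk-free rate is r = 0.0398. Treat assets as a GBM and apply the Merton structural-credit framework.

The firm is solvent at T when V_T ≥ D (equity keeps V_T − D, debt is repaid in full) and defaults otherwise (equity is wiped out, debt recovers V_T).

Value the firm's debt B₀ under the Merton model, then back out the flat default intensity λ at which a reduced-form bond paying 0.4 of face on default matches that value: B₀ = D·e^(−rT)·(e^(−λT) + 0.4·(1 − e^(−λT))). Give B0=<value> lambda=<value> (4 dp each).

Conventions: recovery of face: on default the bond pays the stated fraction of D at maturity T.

B0=120.3535 lambda=0.0857

Equity is a call on the firm's assets struck at D = 177.6603:
d₁ = [ln(V₀/D) + (r + σ²/2)T] / (σ√T)
   = [ln(345.5224/177.6603) + (0.0398 + 0.5·0.5144²)·4.4646] / (0.5144·√4.4646)
   = [0.665184 + 0.768374] / 1.086907 = 1.318934
d₂ = d₁ − σ√T = 1.318934 − 1.086907 = 0.232028
N(d₁) = 0.906404,  N(d₂) = 0.591742,  e^(−rT) = 0.837201
E₀ = V₀·N(d₁) − D·e^(−rT)·N(d₂)
   = 345.5224·0.906404 − 177.6603·0.837201·0.591742 = 225.168927
B₀ = V₀ − E₀ = 345.5224 − 225.168927 = 120.353473
e^(−λT) = (B₀·e^(rT)/D − 0.4)/(1 − 0.4) = (120.3535·1.194456/177.6603 − 0.4)/0.6 = 0.68194632
λ = −ln(0.68194632)/4.4646 = 0.085742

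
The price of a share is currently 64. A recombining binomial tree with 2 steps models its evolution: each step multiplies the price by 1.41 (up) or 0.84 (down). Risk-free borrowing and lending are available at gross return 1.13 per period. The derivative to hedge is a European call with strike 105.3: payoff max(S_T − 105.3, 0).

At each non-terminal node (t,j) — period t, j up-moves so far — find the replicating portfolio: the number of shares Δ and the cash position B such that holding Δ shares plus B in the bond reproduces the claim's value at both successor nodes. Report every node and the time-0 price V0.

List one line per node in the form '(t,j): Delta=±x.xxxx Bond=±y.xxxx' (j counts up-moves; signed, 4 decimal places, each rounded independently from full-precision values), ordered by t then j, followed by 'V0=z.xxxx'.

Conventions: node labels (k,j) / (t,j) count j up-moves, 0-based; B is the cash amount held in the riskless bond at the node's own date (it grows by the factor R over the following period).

(0,0): Delta=0.2708 Bond=-12.8818
(1,0): Delta=0.0000 Bond=0.0000
(1,1): Delta=0.4265 Bond=-28.6109
V0=4.4473

No-arbitrage ⇒ martingale measure with p* = (R−d)/(u−d) = 0.5088.
Payoffs at expiry: V(2,0)=0.0000, V(2,1)=0.0000, V(2,2)=21.9384
(1,0): S=53.7600. Δ = (V_up−V_dn)/(S_up−S_dn) = (0.0000−0.0000)/(75.8016−45.1584) = 0.0000. V = [p*·0.0000 + (1−p*)·0.0000]/1.13 = 0.0000. B = V − Δ·S = 0.0000.
(1,1): S=90.2400. Δ = (V_up−V_dn)/(S_up−S_dn) = (21.9384−0.0000)/(127.2384−75.8016) = 0.4265. V = [p*·21.9384 + (1−p*)·0.0000]/1.13 = 9.8776. B = V − Δ·S = -28.6109.
(0,0): S=64.0000. Δ = (V_up−V_dn)/(S_up−S_dn) = (9.8776−0.0000)/(90.2400−53.7600) = 0.2708. V = [p*·9.8776 + (1−p*)·0.0000]/1.13 = 4.4473. B = V − Δ·S = -12.8818.
Sanity check at the root: Δ(0,0)·S0 + B(0,0) reproduces V0 = 4.4473.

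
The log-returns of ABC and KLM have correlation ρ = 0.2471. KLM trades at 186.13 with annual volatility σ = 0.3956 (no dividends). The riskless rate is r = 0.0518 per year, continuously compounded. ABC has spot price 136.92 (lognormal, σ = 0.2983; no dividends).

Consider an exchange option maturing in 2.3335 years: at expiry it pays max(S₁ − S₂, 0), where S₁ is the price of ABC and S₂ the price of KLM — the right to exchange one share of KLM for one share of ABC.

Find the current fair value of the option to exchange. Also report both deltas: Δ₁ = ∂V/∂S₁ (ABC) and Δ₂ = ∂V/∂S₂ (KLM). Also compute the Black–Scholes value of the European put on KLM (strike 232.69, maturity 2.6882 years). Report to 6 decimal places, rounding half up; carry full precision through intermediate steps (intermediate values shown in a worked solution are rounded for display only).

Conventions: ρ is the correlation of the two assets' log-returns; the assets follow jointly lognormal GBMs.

exchange price = 21.452337
Δ1 = 0.446629
Δ2 = -0.213293
price(KLM put K=232.69) = 57.961811

σ_eff = √(σ₁² + σ₂² − 2ρσ₁σ₂) = √(0.2983² + 0.3956² − 2·0.2471·0.2983·0.3956) = 0.432623
d₁ = (ln(S₁/S₂) + (q₂ − q₁ + σ_eff²/2)T) / (σ_eff√T) = (ln(136.92/186.13) + (0.0 − 0.0 + 0.093581)·2.3335) / 0.660867 = -0.134182
d₂ = d₁ − σ_eff√T = -0.134182 − 0.660867 = -0.795048
N(d₁) = 0.446629,  N(d₂) = 0.213293
V = S₁·e^{−q₁T}·N(d₁) − S₂·e^{−q₂T}·N(d₂) = 61.152508 − 39.700171 = 21.452337
Δ₁ = e^{−q₁T}·N(d₁) = 0.446629;  Δ₂ = −e^{−q₂T}·N(d₂) = -0.213293
[vanilla: KLM put K=232.69]
σ√T = 0.3956·√2.6882 = 0.648615
d₁ = (ln(S/K) + (r+σ²/2)T) / (σ√T) = (ln(186.13/232.69) + (0.0518+0.3956²/2)·2.6882) / 0.648615 = (-0.223262 + 0.349600) / 0.648615 = 0.194781
d₂ = d₁ − σ√T = 0.194781 − 0.648615 = -0.453834
e^{−rT} = 0.870012
N(−d₁) = 0.422782,  N(−d₂) = 0.675026
price = K·e^{−rT}·N(−d₂) − S·N(−d₁) = 136.654273 − 78.692461 = 57.961811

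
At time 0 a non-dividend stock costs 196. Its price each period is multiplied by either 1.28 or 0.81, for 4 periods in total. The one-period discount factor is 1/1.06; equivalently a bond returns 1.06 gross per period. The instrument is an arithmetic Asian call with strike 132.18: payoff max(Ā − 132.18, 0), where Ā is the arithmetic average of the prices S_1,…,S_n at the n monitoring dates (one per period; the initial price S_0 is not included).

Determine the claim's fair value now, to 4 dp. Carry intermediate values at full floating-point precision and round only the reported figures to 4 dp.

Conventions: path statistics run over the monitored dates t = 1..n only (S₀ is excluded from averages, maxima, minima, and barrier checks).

price = 75.8227

Under the martingale measure an up-move has probability p* = 0.5319; value the claim as the probability-weighted average of per-path payoffs, discounted 4 periods at R = 1.06.
Enumerate all 2^4 = 16 price paths (U = up ×1.28, D = down ×0.81); each path with k up-moves has probability p*^k·(1−p*)^(4−k).
DDDD: Ā=118.9724, payoff=0.0000, prob=0.048006
UDDD: Ā=188.0058, payoff=55.8258, prob=0.054553
DUDD: Ā=164.9758, payoff=32.7958, prob=0.054553
UUDD: Ā=260.7025, payoff=128.5225, prob=0.061992
DDUD: Ā=146.3215, payoff=14.1415, prob=0.054553
UDUD: Ā=231.2241, payoff=99.0441, prob=0.061992
DUUD: Ā=208.1941, payoff=76.0141, prob=0.061992
UUUD: Ā=328.9980, payoff=196.8180, prob=0.070445
DDDU: Ā=131.2115, payoff=0.0000, prob=0.054553
UDDU: Ā=207.3465, payoff=75.1665, prob=0.061992
DUDU: Ā=184.3165, payoff=52.1365, prob=0.061992
UUDU: Ā=291.2657, payoff=159.0857, prob=0.070445
DDUU: Ā=165.6622, payoff=33.4822, prob=0.061992
UDUU: Ā=261.7873, payoff=129.6073, prob=0.070445
DUUU: Ā=238.7573, payoff=106.5773, prob=0.070445
UUUU: Ā=377.2954, payoff=245.1154, prob=0.080051
Price = Σ prob·payoff / R^4 = 95.724439 / 1.262477 = 75.8227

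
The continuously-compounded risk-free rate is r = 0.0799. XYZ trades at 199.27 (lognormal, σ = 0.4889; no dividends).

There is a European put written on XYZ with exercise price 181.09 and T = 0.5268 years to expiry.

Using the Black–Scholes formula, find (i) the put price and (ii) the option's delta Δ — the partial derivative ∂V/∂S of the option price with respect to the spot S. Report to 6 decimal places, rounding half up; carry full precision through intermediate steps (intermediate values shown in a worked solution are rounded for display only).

price = 15.364306
Δ = -0.285819

σ√T = 0.4889·√0.5268 = 0.354848
d₁ = (ln(S/K) + (r+σ²/2)T) / (σ√T) = (ln(199.27/181.09) + (0.0799+0.4889²/2)·0.5268) / 0.354848 = (0.095667 + 0.105050) / 0.354848 = 0.565640
d₂ = d₁ − σ√T = 0.565640 − 0.354848 = 0.210792
e^{−rT} = 0.958782
N(−d₁) = 0.285819,  N(−d₂) = 0.416525
Put price V = K·e^{−rT}·N(−d₂) − S·N(−d₁) = 72.319493 − 56.955187 = 15.364306
Δ = −N(−d₁) = -0.285819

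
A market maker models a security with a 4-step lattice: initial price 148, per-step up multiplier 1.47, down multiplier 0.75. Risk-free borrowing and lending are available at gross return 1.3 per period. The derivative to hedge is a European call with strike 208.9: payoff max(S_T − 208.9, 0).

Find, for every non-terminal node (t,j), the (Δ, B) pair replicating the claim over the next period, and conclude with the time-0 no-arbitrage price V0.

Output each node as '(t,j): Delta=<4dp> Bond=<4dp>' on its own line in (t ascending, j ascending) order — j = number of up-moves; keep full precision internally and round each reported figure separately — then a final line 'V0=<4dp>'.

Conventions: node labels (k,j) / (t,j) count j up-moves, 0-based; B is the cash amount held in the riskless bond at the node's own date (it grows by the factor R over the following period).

(0,0): Delta=0.8982 Bond=-54.2645
(1,0): Delta=0.6208 Bond=-39.7556
(1,1): Delta=0.9419 Bond=-80.0603
(2,0): Delta=0.0000 Bond=0.0000
(2,1): Delta=0.7187 Bond=-67.6567
(2,2): Delta=0.9771 Bond=-115.3360
(3,0): Delta=0.0000 Bond=0.0000
(3,1): Delta=0.0000 Bond=0.0000
(3,2): Delta=0.8320 Bond=-115.1395
(3,3): Delta=1.0000 Bond=-160.6923
V0=78.6661

The replicating-portfolio and risk-neutral prices coincide; use p* = (1.3−0.75)/(1.47−0.75) = 0.7639 for the latter.
Terminal payoffs: V(4,0)=0.0000, V(4,1)=0.0000, V(4,2)=0.0000, V(4,3)=143.6941, V(4,4)=482.1843
  t=3,j=0: stock 62.4375 → up 91.7831 (V=0.0000), down 46.8281 (V=0.0000). Price 0.0000; hedge Δ=0.0000, bond B=0.0000.
  t=3,j=1: stock 122.3775 → up 179.8949 (V=0.0000), down 91.7831 (V=0.0000). Price 0.0000; hedge Δ=0.0000, bond B=0.0000.
  t=3,j=2: stock 239.8599 → up 352.5941 (V=143.6941), down 179.8949 (V=0.0000). Price 84.4356; hedge Δ=0.8320, bond B=-115.1395.
  t=3,j=3: stock 470.1254 → up 691.0843 (V=482.1843), down 352.5941 (V=143.6941). Price 309.4331; hedge Δ=1.0000, bond B=-160.6923.
  t=2,j=0: stock 83.2500 → up 122.3775 (V=0.0000), down 62.4375 (V=0.0000). Price 0.0000; hedge Δ=0.0000, bond B=0.0000.
  t=2,j=1: stock 163.1700 → up 239.8599 (V=84.4356), down 122.3775 (V=0.0000). Price 49.6149; hedge Δ=0.7187, bond B=-67.6567.
  t=2,j=2: stock 319.8132 → up 470.1254 (V=309.4331), down 239.8599 (V=84.4356). Price 197.1605; hedge Δ=0.9771, bond B=-115.3360.
  t=1,j=0: stock 111.0000 → up 163.1700 (V=49.6149), down 83.2500 (V=0.0000). Price 29.1541; hedge Δ=0.6208, bond B=-39.7556.
  t=1,j=1: stock 217.5600 → up 319.8132 (V=197.1605), down 163.1700 (V=49.6149). Price 124.8641; hedge Δ=0.9419, bond B=-80.0603.
  t=0,j=0: stock 148.0000 → up 217.5600 (V=124.8641), down 111.0000 (V=29.1541). Price 78.6661; hedge Δ=0.8982, bond B=-54.2645.
Check: Δ(0,0)·S0 + B(0,0) = 78.6661 = V0.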